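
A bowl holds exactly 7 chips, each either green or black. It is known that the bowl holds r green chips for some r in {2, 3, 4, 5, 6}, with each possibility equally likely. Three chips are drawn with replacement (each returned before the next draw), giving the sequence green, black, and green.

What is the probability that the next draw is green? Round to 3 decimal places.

0.606

The likelihood of the observed sequence under each hypothesis: P(data | r = 2) = (2/7)(5/7)(2/7) = 0.058309; P(data | r = 3) = (3/7)(4/7)(3/7) = 0.10496; P(data | r = 4) = (4/7)(3/7)(4/7) = 0.13994; P(data | r = 5) = (5/7)(2/7)(5/7) = 0.14577; P(data | r = 6) = (6/7)(1/7)(6/7) = 0.10496.
The prior-weighted likelihoods are 1/5 · 0.058309 = 0.011662, 1/5 · 0.10496 = 0.020991, 1/5 · 0.13994 = 0.027988, 1/5 · 0.14577 = 0.029155, 1/5 · 0.10496 = 0.020991; these sum to 0.11079.
Normalising, the posterior is P(r = 2 | data) = 0.10526, P(r = 3 | data) = 0.18947, P(r = 4 | data) = 0.25263, P(r = 5 | data) = 0.26316, P(r = 6 | data) = 0.18947.
So P(green next | data) = Σ P(green next | H) P(H | data) = (2/7)(0.10526) + (3/7)(0.18947) + (4/7)(0.25263) + (5/7)(0.26316) + (6/7)(0.18947) = 0.60602.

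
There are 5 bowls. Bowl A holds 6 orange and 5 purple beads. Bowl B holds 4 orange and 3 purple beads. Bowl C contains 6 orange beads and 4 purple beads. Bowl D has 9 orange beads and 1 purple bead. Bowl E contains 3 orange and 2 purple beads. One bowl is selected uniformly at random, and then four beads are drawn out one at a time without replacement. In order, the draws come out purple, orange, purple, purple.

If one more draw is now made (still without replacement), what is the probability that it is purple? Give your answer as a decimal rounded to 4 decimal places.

0.1730

Under each hypothesis, the probability of the observed sequence is: P(data | bowl A) = (5/11)(6/10)(4/9)(3/8) = 0.045455; P(data | bowl B) = (3/7)(4/6)(2/5)(1/4) = 0.028571; P(data | bowl C) = (4/10)(6/9)(3/8)(2/7) = 0.028571; P(data | bowl D) = (1/10)(9/9)(0/8) = 0; P(data | bowl E) = (2/5)(3/4)(1/3)(0/2) = 0.
Weighting by the prior gives 1/5 · 0.045455 = 0.0090909, 1/5 · 0.028571 = 0.0057143, 1/5 · 0.028571 = 0.0057143, 1/5 · 0 = 0, 1/5 · 0 = 0; with total 0.020519.
The posterior is then P(bowl A | data) = 0.44304, P(bowl B | data) = 0.27848, P(bowl C | data) = 0.27848, P(bowl D | data) = 0, P(bowl E | data) = 0.
Averaging over the posterior, P(purple next | data) = (2/7)(0.44304) + (0)(0.27848) + (1/6)(0.27848) = 0.173.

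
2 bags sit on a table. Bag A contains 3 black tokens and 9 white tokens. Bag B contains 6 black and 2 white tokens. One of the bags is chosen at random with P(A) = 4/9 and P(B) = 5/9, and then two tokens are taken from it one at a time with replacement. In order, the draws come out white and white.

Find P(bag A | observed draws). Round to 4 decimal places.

For each hypothesis, P(data | H) works out to: P(data | bag A) = (9/12)(9/12) = 9/16; P(data | bag B) = (2/8)(2/8) = 1/16.
The prior-weighted likelihoods are 4/9 · 9/16 = 1/4, 5/9 · 1/16 = 5/144; with total 41/144.
By Bayes' rule, P(bag A | data) = (1/4) / (41/144) = 36/41.

0.8780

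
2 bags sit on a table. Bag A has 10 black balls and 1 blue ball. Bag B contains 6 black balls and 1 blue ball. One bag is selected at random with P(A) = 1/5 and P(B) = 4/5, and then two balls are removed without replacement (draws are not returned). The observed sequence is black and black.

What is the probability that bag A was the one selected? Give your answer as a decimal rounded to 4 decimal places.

For each hypothesis, P(data | H) works out to: P(data | bag A) = (10/11)(9/10) = 9/11; P(data | bag B) = (6/7)(5/6) = 5/7.
The prior-weighted likelihoods are 1/5 · 9/11 = 9/55, 4/5 · 5/7 = 4/7; summing to 283/385.
Therefore the posterior P(bag A | data) = (9/55) / (283/385) = 63/283.

0.2226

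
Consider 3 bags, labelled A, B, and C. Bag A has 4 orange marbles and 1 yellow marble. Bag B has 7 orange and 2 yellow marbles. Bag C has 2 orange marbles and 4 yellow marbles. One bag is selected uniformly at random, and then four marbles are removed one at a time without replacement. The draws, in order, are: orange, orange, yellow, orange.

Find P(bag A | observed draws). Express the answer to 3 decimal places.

0.590

Compute the likelihood of the observed sequence for each case: P(data | bag A) = (4/5)(3/4)(1/3)(2/2) = 1/5; P(data | bag B) = (7/9)(6/8)(2/7)(5/6) = 5/36; P(data | bag C) = (2/6)(1/5)(4/4)(0/3) = 0.
The prior-weighted likelihoods are 1/3 · 1/5 = 1/15, 1/3 · 5/36 = 5/108, 1/3 · 0 = 0; summing to 61/540.
Hence P(bag A | data) = (1/15) / (61/540) = 36/61.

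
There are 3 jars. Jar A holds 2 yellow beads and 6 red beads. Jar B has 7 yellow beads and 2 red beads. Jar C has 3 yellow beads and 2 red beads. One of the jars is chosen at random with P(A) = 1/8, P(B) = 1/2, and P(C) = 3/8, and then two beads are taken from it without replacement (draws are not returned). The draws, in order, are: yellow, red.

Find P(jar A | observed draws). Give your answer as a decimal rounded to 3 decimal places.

Under each hypothesis, the probability of the observed sequence is: P(data | jar A) = (2/8)(6/7) = 3/14; P(data | jar B) = (7/9)(2/8) = 7/36; P(data | jar C) = (3/5)(2/4) = 3/10.
Multiplying each by its prior: 1/8 · 3/14 = 3/112, 1/2 · 7/36 = 7/72, 3/8 · 3/10 = 9/80; summing to 149/630.
By Bayes' rule, P(jar A | data) = (3/112) / (149/630) = 135/1192.

0.113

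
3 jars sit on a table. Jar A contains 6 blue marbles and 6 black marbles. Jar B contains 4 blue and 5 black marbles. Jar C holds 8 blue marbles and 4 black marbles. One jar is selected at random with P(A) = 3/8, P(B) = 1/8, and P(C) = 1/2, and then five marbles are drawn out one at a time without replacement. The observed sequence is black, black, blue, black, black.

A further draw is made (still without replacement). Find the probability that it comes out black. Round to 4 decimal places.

0.2538

Compute the likelihood of the observed sequence for each case: P(data | jar A) = (6/12)(5/11)(6/10)(4/9)(3/8) = 0.022727; P(data | jar B) = (5/9)(4/8)(4/7)(3/6)(2/5) = 0.031746; P(data | jar C) = (4/12)(3/11)(8/10)(2/9)(1/8) = 0.0020202.
The prior-weighted likelihoods are 3/8 · 0.022727 = 0.0085227, 1/8 · 0.031746 = 0.0039683, 1/2 · 0.0020202 = 0.0010101; these sum to 0.013501.
Dividing through by the total gives posterior P(jar A | data) = 0.63126, P(jar B | data) = 0.29392, P(jar C | data) = 0.074816.
So P(black next | data) = Σ P(black next | H) P(H | data) = (2/7)(0.63126) + (1/4)(0.29392) + (0)(0.074816) = 0.25384.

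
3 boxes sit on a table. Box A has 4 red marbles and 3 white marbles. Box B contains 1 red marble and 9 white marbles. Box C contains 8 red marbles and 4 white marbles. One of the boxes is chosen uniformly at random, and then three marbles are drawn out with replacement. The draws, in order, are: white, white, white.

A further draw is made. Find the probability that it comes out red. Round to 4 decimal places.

Compute the likelihood of the observed sequence for each case: P(data | box A) = (3/7)(3/7)(3/7) = 0.078717; P(data | box B) = (9/10)(9/10)(9/10) = 0.729; P(data | box C) = (4/12)(4/12)(4/12) = 0.037037.
Multiplying each by its prior: 1/3 · 0.078717 = 0.026239, 1/3 · 0.729 = 0.243, 1/3 · 0.037037 = 0.012346; with total 0.28158.
Normalising, the posterior is P(box A | data) = 0.093184, P(box B | data) = 0.86297, P(box C | data) = 0.043844.
The predictive probability is P(red next | data) = (4/7)(0.093184) + (1/10)(0.86297) + (2/3)(0.043844) = 0.16877.

0.1688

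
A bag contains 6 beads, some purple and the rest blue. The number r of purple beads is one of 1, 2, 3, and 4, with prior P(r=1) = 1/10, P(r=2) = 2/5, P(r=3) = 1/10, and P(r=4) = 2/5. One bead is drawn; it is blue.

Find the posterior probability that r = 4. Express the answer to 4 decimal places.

0.2500

For each hypothesis, P(data | H) works out to: P(data | r = 1) = (5/6) = 5/6; P(data | r = 2) = (4/6) = 2/3; P(data | r = 3) = (3/6) = 1/2; P(data | r = 4) = (2/6) = 1/3.
Weighting by the prior gives 1/10 · 5/6 = 1/12, 2/5 · 2/3 = 4/15, 1/10 · 1/2 = 1/20, 2/5 · 1/3 = 2/15; these sum to 8/15.
Hence P(r = 4 | data) = (2/15) / (8/15) = 1/4.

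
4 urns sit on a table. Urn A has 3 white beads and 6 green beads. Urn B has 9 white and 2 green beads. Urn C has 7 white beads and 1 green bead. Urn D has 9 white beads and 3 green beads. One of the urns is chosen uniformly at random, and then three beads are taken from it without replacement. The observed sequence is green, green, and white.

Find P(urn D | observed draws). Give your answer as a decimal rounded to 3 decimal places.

The likelihood of the observed sequence under each hypothesis: P(data | urn A) = (6/9)(5/8)(3/7) = 0.17857; P(data | urn B) = (2/11)(1/10)(9/9) = 0.018182; P(data | urn C) = (1/8)(0/7) = 0; P(data | urn D) = (3/12)(2/11)(9/10) = 0.040909.
The prior-weighted likelihoods are 1/4 · 0.17857 = 0.044643, 1/4 · 0.018182 = 0.0045455, 1/4 · 0 = 0, 1/4 · 0.040909 = 0.010227; these sum to 0.059416.
So P(urn D | data) = (0.010227) / (0.059416) = 0.17213.

0.172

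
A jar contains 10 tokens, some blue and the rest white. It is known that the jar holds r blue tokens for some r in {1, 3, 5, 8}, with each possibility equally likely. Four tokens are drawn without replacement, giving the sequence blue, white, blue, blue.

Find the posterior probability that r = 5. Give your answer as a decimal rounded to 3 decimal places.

0.296

For each hypothesis, P(data | H) works out to: P(data | r = 1) = (1/10)(9/9)(0/8) = 0; P(data | r = 3) = (3/10)(7/9)(2/8)(1/7) = 0.0083333; P(data | r = 5) = (5/10)(5/9)(4/8)(3/7) = 0.059524; P(data | r = 8) = (8/10)(2/9)(7/8)(6/7) = 0.13333.
Multiplying each by its prior: 1/4 · 0 = 0, 1/4 · 0.0083333 = 0.0020833, 1/4 · 0.059524 = 0.014881, 1/4 · 0.13333 = 0.033333; with total 0.050298.
So P(r = 5 | data) = (0.014881) / (0.050298) = 0.29586.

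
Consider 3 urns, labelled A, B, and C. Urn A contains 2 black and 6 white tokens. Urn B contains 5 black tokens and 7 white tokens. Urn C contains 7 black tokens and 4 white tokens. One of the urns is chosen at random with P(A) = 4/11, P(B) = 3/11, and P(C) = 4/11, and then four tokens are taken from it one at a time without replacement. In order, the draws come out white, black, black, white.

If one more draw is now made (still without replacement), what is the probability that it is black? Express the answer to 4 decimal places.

Compute the likelihood of the observed sequence for each case: P(data | urn A) = (6/8)(2/7)(1/6)(5/5) = 0.035714; P(data | urn B) = (7/12)(5/11)(4/10)(6/9) = 0.070707; P(data | urn C) = (4/11)(7/10)(6/9)(3/8) = 0.063636.
Weighting by the prior gives 4/11 · 0.035714 = 0.012987, 3/11 · 0.070707 = 0.019284, 4/11 · 0.063636 = 0.02314; with total 0.055411.
Normalising, the posterior is P(urn A | data) = 0.23438, P(urn B | data) = 0.34801, P(urn C | data) = 0.41761.
The predictive probability is P(black next | data) = (0)(0.23438) + (3/8)(0.34801) + (5/7)(0.41761) = 0.4288.

0.4288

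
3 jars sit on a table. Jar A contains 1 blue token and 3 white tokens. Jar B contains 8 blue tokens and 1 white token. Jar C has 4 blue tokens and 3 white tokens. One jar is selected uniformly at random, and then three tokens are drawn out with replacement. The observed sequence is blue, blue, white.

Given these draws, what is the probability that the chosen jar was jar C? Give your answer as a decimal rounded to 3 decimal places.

0.510

Under each hypothesis, the probability of the observed sequence is: P(data | jar A) = (1/4)(1/4)(3/4) = 0.046875; P(data | jar B) = (8/9)(8/9)(1/9) = 0.087791; P(data | jar C) = (4/7)(4/7)(3/7) = 0.13994.
The prior-weighted likelihoods are 1/3 · 0.046875 = 0.015625, 1/3 · 0.087791 = 0.029264, 1/3 · 0.13994 = 0.046647; summing to 0.091536.
Therefore the posterior P(jar C | data) = (0.046647) / (0.091536) = 0.5096.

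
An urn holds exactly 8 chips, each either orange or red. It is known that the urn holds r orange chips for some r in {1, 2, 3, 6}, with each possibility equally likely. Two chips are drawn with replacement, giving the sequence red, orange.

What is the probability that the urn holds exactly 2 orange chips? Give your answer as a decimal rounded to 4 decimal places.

0.2609

The likelihood of the observed sequence under each hypothesis: P(data | r = 1) = (7/8)(1/8) = 7/64; P(data | r = 2) = (6/8)(2/8) = 3/16; P(data | r = 3) = (5/8)(3/8) = 15/64; P(data | r = 6) = (2/8)(6/8) = 3/16.
The prior-weighted likelihoods are 1/4 · 7/64 = 7/256, 1/4 · 3/16 = 3/64, 1/4 · 15/64 = 15/256, 1/4 · 3/16 = 3/64; summing to 23/128.
Therefore the posterior P(r = 2 | data) = (3/64) / (23/128) = 6/23.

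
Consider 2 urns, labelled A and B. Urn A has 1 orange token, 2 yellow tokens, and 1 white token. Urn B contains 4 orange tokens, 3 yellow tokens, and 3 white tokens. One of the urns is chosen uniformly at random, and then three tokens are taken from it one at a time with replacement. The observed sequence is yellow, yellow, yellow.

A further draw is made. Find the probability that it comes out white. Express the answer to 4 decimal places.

Compute the likelihood of the observed sequence for each case: P(data | urn A) = (2/4)(2/4)(2/4) = 0.125; P(data | urn B) = (3/10)(3/10)(3/10) = 0.027.
Weighting by the prior gives 1/2 · 0.125 = 0.0625, 1/2 · 0.027 = 0.0135; with total 0.076.
The posterior is then P(urn A | data) = 0.82237, P(urn B | data) = 0.17763.
So P(white next | data) = Σ P(white next | H) P(H | data) = (1/4)(0.82237) + (3/10)(0.17763) = 0.25888.

0.2589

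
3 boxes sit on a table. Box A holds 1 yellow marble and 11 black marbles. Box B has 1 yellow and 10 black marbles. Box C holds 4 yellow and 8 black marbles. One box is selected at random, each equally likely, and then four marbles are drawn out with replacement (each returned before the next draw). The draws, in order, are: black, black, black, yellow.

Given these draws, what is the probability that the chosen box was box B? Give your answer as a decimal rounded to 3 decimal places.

0.295

Under each hypothesis, the probability of the observed sequence is: P(data | box A) = (11/12)(11/12)(11/12)(1/12) = 0.064188; P(data | box B) = (10/11)(10/11)(10/11)(1/11) = 0.068301; P(data | box C) = (8/12)(8/12)(8/12)(4/12) = 0.098765.
The prior-weighted likelihoods are 1/3 · 0.064188 = 0.021396, 1/3 · 0.068301 = 0.022767, 1/3 · 0.098765 = 0.032922; summing to 0.077085.
Therefore the posterior P(box B | data) = (0.022767) / (0.077085) = 0.29535.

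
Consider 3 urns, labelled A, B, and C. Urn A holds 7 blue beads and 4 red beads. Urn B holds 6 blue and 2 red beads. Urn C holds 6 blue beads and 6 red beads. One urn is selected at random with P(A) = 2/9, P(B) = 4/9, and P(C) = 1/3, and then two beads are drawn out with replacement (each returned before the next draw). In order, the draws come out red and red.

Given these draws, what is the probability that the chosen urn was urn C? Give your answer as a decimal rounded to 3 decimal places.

Under each hypothesis, the probability of the observed sequence is: P(data | urn A) = (4/11)(4/11) = 0.13223; P(data | urn B) = (2/8)(2/8) = 0.0625; P(data | urn C) = (6/12)(6/12) = 0.25.
Weighting by the prior gives 2/9 · 0.13223 = 0.029385, 4/9 · 0.0625 = 0.027778, 1/3 · 0.25 = 0.083333; with total 0.1405.
Hence P(urn C | data) = (0.083333) / (0.1405) = 0.59314.

0.593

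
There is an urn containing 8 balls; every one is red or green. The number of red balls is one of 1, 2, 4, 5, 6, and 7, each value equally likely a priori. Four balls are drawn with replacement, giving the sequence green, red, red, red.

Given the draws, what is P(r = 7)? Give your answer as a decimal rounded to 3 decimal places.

0.235

Under each hypothesis, the probability of the observed sequence is: P(data | r = 1) = (7/8)(1/8)(1/8)(1/8) = 0.001709; P(data | r = 2) = (6/8)(2/8)(2/8)(2/8) = 0.011719; P(data | r = 4) = (4/8)(4/8)(4/8)(4/8) = 0.0625; P(data | r = 5) = (3/8)(5/8)(5/8)(5/8) = 0.091553; P(data | r = 6) = (2/8)(6/8)(6/8)(6/8) = 0.10547; P(data | r = 7) = (1/8)(7/8)(7/8)(7/8) = 0.08374.
Weighting by the prior gives 1/6 · 0.001709 = 0.00028483, 1/6 · 0.011719 = 0.0019531, 1/6 · 0.0625 = 0.010417, 1/6 · 0.091553 = 0.015259, 1/6 · 0.10547 = 0.017578, 1/6 · 0.08374 = 0.013957; with total 0.059448.
Therefore the posterior P(r = 7 | data) = (0.013957) / (0.059448) = 0.23477.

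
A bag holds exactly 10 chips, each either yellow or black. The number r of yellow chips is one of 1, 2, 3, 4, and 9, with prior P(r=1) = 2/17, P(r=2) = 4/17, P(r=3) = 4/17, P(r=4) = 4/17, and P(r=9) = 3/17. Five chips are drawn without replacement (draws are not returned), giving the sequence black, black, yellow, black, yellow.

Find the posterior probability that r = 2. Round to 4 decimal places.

0.1993

Compute the likelihood of the observed sequence for each case: P(data | r = 1) = (9/10)(8/9)(1/8)(7/7)(0/6) = 0; P(data | r = 2) = (8/10)(7/9)(2/8)(6/7)(1/6) = 0.022222; P(data | r = 3) = (7/10)(6/9)(3/8)(5/7)(2/6) = 0.041667; P(data | r = 4) = (6/10)(5/9)(4/8)(4/7)(3/6) = 0.047619; P(data | r = 9) = (1/10)(0/9) = 0.
Multiplying each by its prior: 2/17 · 0 = 0, 4/17 · 0.022222 = 0.0052288, 4/17 · 0.041667 = 0.0098039, 4/17 · 0.047619 = 0.011204, 3/17 · 0 = 0; summing to 0.026237.
Hence P(r = 2 | data) = (0.0052288) / (0.026237) = 0.19929.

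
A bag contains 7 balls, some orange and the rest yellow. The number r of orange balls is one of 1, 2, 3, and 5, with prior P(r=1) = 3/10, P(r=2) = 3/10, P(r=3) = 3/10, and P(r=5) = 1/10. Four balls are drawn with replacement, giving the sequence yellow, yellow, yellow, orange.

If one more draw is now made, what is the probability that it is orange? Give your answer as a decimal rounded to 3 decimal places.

0.289

For each hypothesis, P(data | H) works out to: P(data | r = 1) = (6/7)(6/7)(6/7)(1/7) = 0.089963; P(data | r = 2) = (5/7)(5/7)(5/7)(2/7) = 0.10412; P(data | r = 3) = (4/7)(4/7)(4/7)(3/7) = 0.079967; P(data | r = 5) = (2/7)(2/7)(2/7)(5/7) = 0.01666.
The prior-weighted likelihoods are 3/10 · 0.089963 = 0.026989, 3/10 · 0.10412 = 0.031237, 3/10 · 0.079967 = 0.02399, 1/10 · 0.01666 = 0.001666; these sum to 0.083882.
Dividing through by the total gives posterior P(r = 1 | data) = 0.32175, P(r = 2 | data) = 0.37239, P(r = 3 | data) = 0.286, P(r = 5 | data) = 0.019861.
The predictive probability is P(orange next | data) = (1/7)(0.32175) + (2/7)(0.37239) + (3/7)(0.286) + (5/7)(0.019861) = 0.28912.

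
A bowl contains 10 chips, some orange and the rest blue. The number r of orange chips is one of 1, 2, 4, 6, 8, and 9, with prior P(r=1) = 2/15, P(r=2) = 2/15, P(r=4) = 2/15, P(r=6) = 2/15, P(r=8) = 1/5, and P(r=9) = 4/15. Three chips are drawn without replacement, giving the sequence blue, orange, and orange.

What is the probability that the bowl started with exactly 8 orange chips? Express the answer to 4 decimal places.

Under each hypothesis, the probability of the observed sequence is: P(data | r = 1) = (9/10)(1/9)(0/8) = 0; P(data | r = 2) = (8/10)(2/9)(1/8) = 1/45; P(data | r = 4) = (6/10)(4/9)(3/8) = 1/10; P(data | r = 6) = (4/10)(6/9)(5/8) = 1/6; P(data | r = 8) = (2/10)(8/9)(7/8) = 7/45; P(data | r = 9) = (1/10)(9/9)(8/8) = 1/10.
The prior-weighted likelihoods are 2/15 · 0 = 0, 2/15 · 1/45 = 2/675, 2/15 · 1/10 = 1/75, 2/15 · 1/6 = 1/45, 1/5 · 7/45 = 7/225, 4/15 · 1/10 = 2/75; with total 13/135.
By Bayes' rule, P(r = 8 | data) = (7/225) / (13/135) = 21/65.

0.3231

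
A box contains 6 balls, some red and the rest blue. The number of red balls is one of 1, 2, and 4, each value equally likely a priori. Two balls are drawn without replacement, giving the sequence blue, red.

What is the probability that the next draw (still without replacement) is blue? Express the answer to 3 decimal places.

0.619

Compute the likelihood of the observed sequence for each case: P(data | r = 1) = (5/6)(1/5) = 1/6; P(data | r = 2) = (4/6)(2/5) = 4/15; P(data | r = 4) = (2/6)(4/5) = 4/15.
Weighting by the prior gives 1/3 · 1/6 = 1/18, 1/3 · 4/15 = 4/45, 1/3 · 4/15 = 4/45; with total 7/30.
The posterior is then P(r = 1 | data) = 5/21, P(r = 2 | data) = 8/21, P(r = 4 | data) = 8/21.
So P(blue next | data) = Σ P(blue next | H) P(H | data) = (1)(5/21) + (3/4)(8/21) + (1/4)(8/21) = 13/21.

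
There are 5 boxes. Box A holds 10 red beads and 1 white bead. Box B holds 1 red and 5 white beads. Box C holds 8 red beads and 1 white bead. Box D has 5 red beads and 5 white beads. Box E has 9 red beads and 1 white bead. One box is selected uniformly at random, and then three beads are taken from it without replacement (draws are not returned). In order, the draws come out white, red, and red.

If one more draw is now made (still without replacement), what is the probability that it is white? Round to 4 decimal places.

The likelihood of the observed sequence under each hypothesis: P(data | box A) = (1/11)(10/10)(9/9) = 0.090909; P(data | box B) = (5/6)(1/5)(0/4) = 0; P(data | box C) = (1/9)(8/8)(7/7) = 0.11111; P(data | box D) = (5/10)(5/9)(4/8) = 0.13889; P(data | box E) = (1/10)(9/9)(8/8) = 0.1.
The prior-weighted likelihoods are 1/5 · 0.090909 = 0.018182, 1/5 · 0 = 0, 1/5 · 0.11111 = 0.022222, 1/5 · 0.13889 = 0.027778, 1/5 · 0.1 = 0.02; with total 0.088182.
Normalising, the posterior is P(box A | data) = 0.20619, P(box B | data) = 0, P(box C | data) = 0.252, P(box D | data) = 0.31501, P(box E | data) = 0.2268.
So P(white next | data) = Σ P(white next | H) P(H | data) = (0)(0.20619) + (0)(0.252) + (4/7)(0.31501) + (0)(0.2268) = 0.18.

0.1800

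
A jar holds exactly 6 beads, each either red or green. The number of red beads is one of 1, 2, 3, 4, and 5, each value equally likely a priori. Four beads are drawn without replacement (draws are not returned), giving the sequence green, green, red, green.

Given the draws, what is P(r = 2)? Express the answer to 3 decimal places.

Compute the likelihood of the observed sequence for each case: P(data | r = 1) = (5/6)(4/5)(1/4)(3/3) = 1/6; P(data | r = 2) = (4/6)(3/5)(2/4)(2/3) = 2/15; P(data | r = 3) = (3/6)(2/5)(3/4)(1/3) = 1/20; P(data | r = 4) = (2/6)(1/5)(4/4)(0/3) = 0; P(data | r = 5) = (1/6)(0/5) = 0.
Multiplying each by its prior: 1/5 · 1/6 = 1/30, 1/5 · 2/15 = 2/75, 1/5 · 1/20 = 1/100, 1/5 · 0 = 0, 1/5 · 0 = 0; with total 7/100.
By Bayes' rule, P(r = 2 | data) = (2/75) / (7/100) = 8/21.

0.381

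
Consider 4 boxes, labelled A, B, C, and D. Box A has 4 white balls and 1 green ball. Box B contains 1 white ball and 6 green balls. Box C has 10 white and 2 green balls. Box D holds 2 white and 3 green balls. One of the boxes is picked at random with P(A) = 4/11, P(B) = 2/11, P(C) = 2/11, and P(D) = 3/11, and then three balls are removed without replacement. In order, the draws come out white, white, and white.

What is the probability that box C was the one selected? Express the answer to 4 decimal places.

0.4054

Compute the likelihood of the observed sequence for each case: P(data | box A) = (4/5)(3/4)(2/3) = 2/5; P(data | box B) = (1/7)(0/6) = 0; P(data | box C) = (10/12)(9/11)(8/10) = 6/11; P(data | box D) = (2/5)(1/4)(0/3) = 0.
Multiplying each by its prior: 4/11 · 2/5 = 8/55, 2/11 · 0 = 0, 2/11 · 6/11 = 12/121, 3/11 · 0 = 0; these sum to 148/605.
So P(box C | data) = (12/121) / (148/605) = 15/37.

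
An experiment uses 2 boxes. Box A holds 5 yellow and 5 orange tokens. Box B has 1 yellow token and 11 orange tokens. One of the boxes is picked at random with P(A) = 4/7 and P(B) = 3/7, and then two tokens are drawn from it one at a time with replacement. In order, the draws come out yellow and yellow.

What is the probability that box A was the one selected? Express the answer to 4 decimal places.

0.9796

Compute the likelihood of the observed sequence for each case: P(data | box A) = (5/10)(5/10) = 1/4; P(data | box B) = (1/12)(1/12) = 1/144.
Multiplying each by its prior: 4/7 · 1/4 = 1/7, 3/7 · 1/144 = 1/336; these sum to 7/48.
Hence P(box A | data) = (1/7) / (7/48) = 48/49.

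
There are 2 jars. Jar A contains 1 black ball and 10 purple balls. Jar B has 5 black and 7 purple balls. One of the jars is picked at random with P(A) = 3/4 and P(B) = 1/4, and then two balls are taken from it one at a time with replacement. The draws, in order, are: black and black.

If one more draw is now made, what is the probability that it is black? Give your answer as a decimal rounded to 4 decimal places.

The likelihood of the observed sequence under each hypothesis: P(data | jar A) = (1/11)(1/11) = 0.0082645; P(data | jar B) = (5/12)(5/12) = 0.17361.
The prior-weighted likelihoods are 3/4 · 0.0082645 = 0.0061983, 1/4 · 0.17361 = 0.043403; summing to 0.049601.
The posterior is then P(jar A | data) = 0.12496, P(jar B | data) = 0.87504.
The predictive probability is P(black next | data) = (1/11)(0.12496) + (5/12)(0.87504) = 0.37596.

0.3760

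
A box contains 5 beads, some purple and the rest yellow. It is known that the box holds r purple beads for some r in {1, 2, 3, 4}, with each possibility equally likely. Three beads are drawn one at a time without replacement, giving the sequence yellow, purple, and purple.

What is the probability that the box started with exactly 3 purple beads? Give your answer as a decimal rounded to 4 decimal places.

0.4000

Compute the likelihood of the observed sequence for each case: P(data | r = 1) = (4/5)(1/4)(0/3) = 0; P(data | r = 2) = (3/5)(2/4)(1/3) = 1/10; P(data | r = 3) = (2/5)(3/4)(2/3) = 1/5; P(data | r = 4) = (1/5)(4/4)(3/3) = 1/5.
Weighting by the prior gives 1/4 · 0 = 0, 1/4 · 1/10 = 1/40, 1/4 · 1/5 = 1/20, 1/4 · 1/5 = 1/20; summing to 1/8.
So P(r = 3 | data) = (1/20) / (1/8) = 2/5.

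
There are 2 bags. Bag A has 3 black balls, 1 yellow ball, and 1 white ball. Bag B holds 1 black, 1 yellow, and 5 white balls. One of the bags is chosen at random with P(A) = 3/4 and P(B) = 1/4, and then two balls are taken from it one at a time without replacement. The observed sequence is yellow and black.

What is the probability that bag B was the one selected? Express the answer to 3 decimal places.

0.050

Under each hypothesis, the probability of the observed sequence is: P(data | bag A) = (1/5)(3/4) = 0.15; P(data | bag B) = (1/7)(1/6) = 0.02381.
Weighting by the prior gives 3/4 · 0.15 = 0.1125, 1/4 · 0.02381 = 0.0059524; with total 0.11845.
Therefore the posterior P(bag B | data) = (0.0059524) / (0.11845) = 0.050251.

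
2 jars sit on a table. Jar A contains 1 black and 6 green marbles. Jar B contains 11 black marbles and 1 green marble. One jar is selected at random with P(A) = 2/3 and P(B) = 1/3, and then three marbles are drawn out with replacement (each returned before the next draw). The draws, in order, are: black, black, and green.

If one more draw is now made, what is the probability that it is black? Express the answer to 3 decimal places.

0.659

For each hypothesis, P(data | H) works out to: P(data | jar A) = (1/7)(1/7)(6/7) = 0.017493; P(data | jar B) = (11/12)(11/12)(1/12) = 0.070023.
The prior-weighted likelihoods are 2/3 · 0.017493 = 0.011662, 1/3 · 0.070023 = 0.023341; with total 0.035003.
Dividing through by the total gives posterior P(jar A | data) = 0.33317, P(jar B | data) = 0.66683.
So P(black next | data) = Σ P(black next | H) P(H | data) = (1/7)(0.33317) + (11/12)(0.66683) = 0.65886.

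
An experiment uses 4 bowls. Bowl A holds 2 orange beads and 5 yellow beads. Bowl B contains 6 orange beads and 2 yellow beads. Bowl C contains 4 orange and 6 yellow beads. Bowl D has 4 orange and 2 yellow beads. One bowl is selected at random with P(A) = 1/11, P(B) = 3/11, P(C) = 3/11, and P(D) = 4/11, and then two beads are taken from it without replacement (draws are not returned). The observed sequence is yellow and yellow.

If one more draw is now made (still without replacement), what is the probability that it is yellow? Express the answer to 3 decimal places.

0.425

Compute the likelihood of the observed sequence for each case: P(data | bowl A) = (5/7)(4/6) = 10/21; P(data | bowl B) = (2/8)(1/7) = 1/28; P(data | bowl C) = (6/10)(5/9) = 1/3; P(data | bowl D) = (2/6)(1/5) = 1/15.
Multiplying each by its prior: 1/11 · 10/21 = 10/231, 3/11 · 1/28 = 3/308, 3/11 · 1/3 = 1/11, 4/11 · 1/15 = 4/165; these sum to 37/220.
Dividing through by the total gives posterior P(bowl A | data) = 200/777, P(bowl B | data) = 15/259, P(bowl C | data) = 20/37, P(bowl D | data) = 16/111.
Averaging over the posterior, P(yellow next | data) = (3/5)(200/777) + (0)(15/259) + (1/2)(20/37) + (0)(16/111) = 110/259.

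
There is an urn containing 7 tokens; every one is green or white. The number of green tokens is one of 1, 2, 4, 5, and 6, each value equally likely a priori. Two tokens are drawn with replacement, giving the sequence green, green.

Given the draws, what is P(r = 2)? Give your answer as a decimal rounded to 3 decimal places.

0.049

The likelihood of the observed sequence under each hypothesis: P(data | r = 1) = (1/7)(1/7) = 1/49; P(data | r = 2) = (2/7)(2/7) = 4/49; P(data | r = 4) = (4/7)(4/7) = 16/49; P(data | r = 5) = (5/7)(5/7) = 25/49; P(data | r = 6) = (6/7)(6/7) = 36/49.
The prior-weighted likelihoods are 1/5 · 1/49 = 1/245, 1/5 · 4/49 = 4/245, 1/5 · 16/49 = 16/245, 1/5 · 25/49 = 5/49, 1/5 · 36/49 = 36/245; summing to 82/245.
Therefore the posterior P(r = 2 | data) = (4/245) / (82/245) = 2/41.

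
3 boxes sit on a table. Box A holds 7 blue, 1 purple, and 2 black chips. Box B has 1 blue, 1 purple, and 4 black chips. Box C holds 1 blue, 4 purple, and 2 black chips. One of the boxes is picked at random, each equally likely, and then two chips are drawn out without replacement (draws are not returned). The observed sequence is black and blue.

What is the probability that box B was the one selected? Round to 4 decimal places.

0.3962

Under each hypothesis, the probability of the observed sequence is: P(data | box A) = (2/10)(7/9) = 7/45; P(data | box B) = (4/6)(1/5) = 2/15; P(data | box C) = (2/7)(1/6) = 1/21.
Weighting by the prior gives 1/3 · 7/45 = 7/135, 1/3 · 2/15 = 2/45, 1/3 · 1/21 = 1/63; these sum to 106/945.
Hence P(box B | data) = (2/45) / (106/945) = 21/53.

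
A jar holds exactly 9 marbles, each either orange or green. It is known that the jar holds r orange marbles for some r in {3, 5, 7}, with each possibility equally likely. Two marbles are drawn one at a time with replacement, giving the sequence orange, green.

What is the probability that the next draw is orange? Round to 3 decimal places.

The likelihood of the observed sequence under each hypothesis: P(data | r = 3) = (3/9)(6/9) = 2/9; P(data | r = 5) = (5/9)(4/9) = 20/81; P(data | r = 7) = (7/9)(2/9) = 14/81.
The prior-weighted likelihoods are 1/3 · 2/9 = 2/27, 1/3 · 20/81 = 20/243, 1/3 · 14/81 = 14/243; these sum to 52/243.
Normalising, the posterior is P(r = 3 | data) = 9/26, P(r = 5 | data) = 5/13, P(r = 7 | data) = 7/26.
The predictive probability is P(orange next | data) = (1/3)(9/26) + (5/9)(5/13) + (7/9)(7/26) = 7/13.

0.538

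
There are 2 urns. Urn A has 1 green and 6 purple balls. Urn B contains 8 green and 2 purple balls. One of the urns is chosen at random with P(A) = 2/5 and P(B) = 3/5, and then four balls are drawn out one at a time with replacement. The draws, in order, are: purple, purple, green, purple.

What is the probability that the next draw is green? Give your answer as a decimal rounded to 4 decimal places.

0.2062

Compute the likelihood of the observed sequence for each case: P(data | urn A) = (6/7)(6/7)(1/7)(6/7) = 0.089963; P(data | urn B) = (2/10)(2/10)(8/10)(2/10) = 0.0064.
Multiplying each by its prior: 2/5 · 0.089963 = 0.035985, 3/5 · 0.0064 = 0.00384; summing to 0.039825.
Dividing through by the total gives posterior P(urn A | data) = 0.90358, P(urn B | data) = 0.096422.
The predictive probability is P(green next | data) = (1/7)(0.90358) + (4/5)(0.096422) = 0.20622.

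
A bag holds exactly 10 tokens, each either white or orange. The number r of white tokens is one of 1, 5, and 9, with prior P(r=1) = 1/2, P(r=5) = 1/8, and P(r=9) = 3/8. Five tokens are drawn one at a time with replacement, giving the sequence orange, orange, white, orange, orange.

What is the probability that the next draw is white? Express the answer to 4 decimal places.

The likelihood of the observed sequence under each hypothesis: P(data | r = 1) = (9/10)(9/10)(1/10)(9/10)(9/10) = 0.06561; P(data | r = 5) = (5/10)(5/10)(5/10)(5/10)(5/10) = 0.03125; P(data | r = 9) = (1/10)(1/10)(9/10)(1/10)(1/10) = 9e-05.
Weighting by the prior gives 1/2 · 0.06561 = 0.032805, 1/8 · 0.03125 = 0.0039062, 3/8 · 9e-05 = 3.375e-05; these sum to 0.036745.
Normalising, the posterior is P(r = 1 | data) = 0.89277, P(r = 5 | data) = 0.10631, P(r = 9 | data) = 0.00091849.
So P(white next | data) = Σ P(white next | H) P(H | data) = (1/10)(0.89277) + (1/2)(0.10631) + (9/10)(0.00091849) = 0.14326.

0.1433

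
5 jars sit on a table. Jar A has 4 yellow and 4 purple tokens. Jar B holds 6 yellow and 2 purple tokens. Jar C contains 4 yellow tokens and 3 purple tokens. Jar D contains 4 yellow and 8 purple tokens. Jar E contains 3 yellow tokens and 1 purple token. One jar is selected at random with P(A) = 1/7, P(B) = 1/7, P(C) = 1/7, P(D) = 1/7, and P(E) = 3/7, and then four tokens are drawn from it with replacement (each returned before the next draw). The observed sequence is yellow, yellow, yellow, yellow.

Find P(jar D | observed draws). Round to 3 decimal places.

0.009

Under each hypothesis, the probability of the observed sequence is: P(data | jar A) = (4/8)(4/8)(4/8)(4/8) = 0.0625; P(data | jar B) = (6/8)(6/8)(6/8)(6/8) = 0.31641; P(data | jar C) = (4/7)(4/7)(4/7)(4/7) = 0.10662; P(data | jar D) = (4/12)(4/12)(4/12)(4/12) = 0.012346; P(data | jar E) = (3/4)(3/4)(3/4)(3/4) = 0.31641.
The prior-weighted likelihoods are 1/7 · 0.0625 = 0.0089286, 1/7 · 0.31641 = 0.045201, 1/7 · 0.10662 = 0.015232, 1/7 · 0.012346 = 0.0017637, 3/7 · 0.31641 = 0.1356; summing to 0.20673.
By Bayes' rule, P(jar D | data) = (0.0017637) / (0.20673) = 0.0085314.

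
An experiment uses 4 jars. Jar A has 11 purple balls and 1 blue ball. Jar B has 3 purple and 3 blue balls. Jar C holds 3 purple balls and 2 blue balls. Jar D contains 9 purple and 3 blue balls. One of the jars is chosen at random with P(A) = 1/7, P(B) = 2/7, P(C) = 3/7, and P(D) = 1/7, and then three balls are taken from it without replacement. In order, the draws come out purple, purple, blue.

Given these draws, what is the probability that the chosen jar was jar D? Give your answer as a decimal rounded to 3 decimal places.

For each hypothesis, P(data | H) works out to: P(data | jar A) = (11/12)(10/11)(1/10) = 0.083333; P(data | jar B) = (3/6)(2/5)(3/4) = 0.15; P(data | jar C) = (3/5)(2/4)(2/3) = 0.2; P(data | jar D) = (9/12)(8/11)(3/10) = 0.16364.
Multiplying each by its prior: 1/7 · 0.083333 = 0.011905, 2/7 · 0.15 = 0.042857, 3/7 · 0.2 = 0.085714, 1/7 · 0.16364 = 0.023377; summing to 0.16385.
Therefore the posterior P(jar D | data) = (0.023377) / (0.16385) = 0.14267.

0.143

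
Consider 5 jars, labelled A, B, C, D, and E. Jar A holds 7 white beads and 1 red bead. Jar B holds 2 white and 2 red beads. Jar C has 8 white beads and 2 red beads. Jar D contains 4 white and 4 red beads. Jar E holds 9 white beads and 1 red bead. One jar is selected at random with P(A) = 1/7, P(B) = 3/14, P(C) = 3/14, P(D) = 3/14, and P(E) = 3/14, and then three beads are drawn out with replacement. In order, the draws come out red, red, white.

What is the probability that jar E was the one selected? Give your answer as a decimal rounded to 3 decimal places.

Compute the likelihood of the observed sequence for each case: P(data | jar A) = (1/8)(1/8)(7/8) = 0.013672; P(data | jar B) = (2/4)(2/4)(2/4) = 0.125; P(data | jar C) = (2/10)(2/10)(8/10) = 0.032; P(data | jar D) = (4/8)(4/8)(4/8) = 0.125; P(data | jar E) = (1/10)(1/10)(9/10) = 0.009.
Multiplying each by its prior: 1/7 · 0.013672 = 0.0019531, 3/14 · 0.125 = 0.026786, 3/14 · 0.032 = 0.0068571, 3/14 · 0.125 = 0.026786, 3/14 · 0.009 = 0.0019286; these sum to 0.06431.
Hence P(jar E | data) = (0.0019286) / (0.06431) = 0.029989.

0.030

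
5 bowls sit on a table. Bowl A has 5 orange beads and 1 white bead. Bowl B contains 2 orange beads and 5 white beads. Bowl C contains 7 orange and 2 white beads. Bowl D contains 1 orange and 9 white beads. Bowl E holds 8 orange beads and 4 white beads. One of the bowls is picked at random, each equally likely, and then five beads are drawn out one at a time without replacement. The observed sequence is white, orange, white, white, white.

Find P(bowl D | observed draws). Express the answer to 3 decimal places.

Compute the likelihood of the observed sequence for each case: P(data | bowl A) = (1/6)(5/5)(0/4) = 0; P(data | bowl B) = (5/7)(2/6)(4/5)(3/4)(2/3) = 0.095238; P(data | bowl C) = (2/9)(7/8)(1/7)(0/6) = 0; P(data | bowl D) = (9/10)(1/9)(8/8)(7/7)(6/6) = 0.1; P(data | bowl E) = (4/12)(8/11)(3/10)(2/9)(1/8) = 0.0020202.
Multiplying each by its prior: 1/5 · 0 = 0, 1/5 · 0.095238 = 0.019048, 1/5 · 0 = 0, 1/5 · 0.1 = 0.02, 1/5 · 0.0020202 = 0.00040404; these sum to 0.039452.
Hence P(bowl D | data) = (0.02) / (0.039452) = 0.50695.

0.507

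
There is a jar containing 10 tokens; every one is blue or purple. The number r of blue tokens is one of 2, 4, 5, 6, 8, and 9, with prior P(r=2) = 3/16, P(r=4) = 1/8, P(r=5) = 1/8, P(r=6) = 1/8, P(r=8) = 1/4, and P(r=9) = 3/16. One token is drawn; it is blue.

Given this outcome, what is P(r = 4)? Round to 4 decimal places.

0.0842

Compute the likelihood of this draw for each case: P(data | r = 2) = (2/10) = 1/5; P(data | r = 4) = (4/10) = 2/5; P(data | r = 5) = (5/10) = 1/2; P(data | r = 6) = (6/10) = 3/5; P(data | r = 8) = (8/10) = 4/5; P(data | r = 9) = (9/10) = 9/10.
Multiplying each by its prior: 3/16 · 1/5 = 3/80, 1/8 · 2/5 = 1/20, 1/8 · 1/2 = 1/16, 1/8 · 3/5 = 3/40, 1/4 · 4/5 = 1/5, 3/16 · 9/10 = 27/160; these sum to 19/32.
Therefore the posterior P(r = 4 | data) = (1/20) / (19/32) = 8/95.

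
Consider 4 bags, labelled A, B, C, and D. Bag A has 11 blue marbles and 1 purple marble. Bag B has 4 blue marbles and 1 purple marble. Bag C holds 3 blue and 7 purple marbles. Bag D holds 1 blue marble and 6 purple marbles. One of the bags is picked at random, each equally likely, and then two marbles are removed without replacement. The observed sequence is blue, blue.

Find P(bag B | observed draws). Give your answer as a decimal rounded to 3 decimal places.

Under each hypothesis, the probability of the observed sequence is: P(data | bag A) = (11/12)(10/11) = 5/6; P(data | bag B) = (4/5)(3/4) = 3/5; P(data | bag C) = (3/10)(2/9) = 1/15; P(data | bag D) = (1/7)(0/6) = 0.
Weighting by the prior gives 1/4 · 5/6 = 5/24, 1/4 · 3/5 = 3/20, 1/4 · 1/15 = 1/60, 1/4 · 0 = 0; with total 3/8.
Hence P(bag B | data) = (3/20) / (3/8) = 2/5.

0.400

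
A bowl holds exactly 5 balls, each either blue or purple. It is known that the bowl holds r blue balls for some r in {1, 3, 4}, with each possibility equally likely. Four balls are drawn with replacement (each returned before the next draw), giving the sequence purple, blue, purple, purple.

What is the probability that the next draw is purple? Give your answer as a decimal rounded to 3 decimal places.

Under each hypothesis, the probability of the observed sequence is: P(data | r = 1) = (4/5)(1/5)(4/5)(4/5) = 0.1024; P(data | r = 3) = (2/5)(3/5)(2/5)(2/5) = 0.0384; P(data | r = 4) = (1/5)(4/5)(1/5)(1/5) = 0.0064.
Multiplying each by its prior: 1/3 · 0.1024 = 0.034133, 1/3 · 0.0384 = 0.0128, 1/3 · 0.0064 = 0.0021333; summing to 0.049067.
Dividing through by the total gives posterior P(r = 1 | data) = 0.69565, P(r = 3 | data) = 0.26087, P(r = 4 | data) = 0.043478.
Averaging over the posterior, P(purple next | data) = (4/5)(0.69565) + (2/5)(0.26087) + (1/5)(0.043478) = 0.66957.

0.670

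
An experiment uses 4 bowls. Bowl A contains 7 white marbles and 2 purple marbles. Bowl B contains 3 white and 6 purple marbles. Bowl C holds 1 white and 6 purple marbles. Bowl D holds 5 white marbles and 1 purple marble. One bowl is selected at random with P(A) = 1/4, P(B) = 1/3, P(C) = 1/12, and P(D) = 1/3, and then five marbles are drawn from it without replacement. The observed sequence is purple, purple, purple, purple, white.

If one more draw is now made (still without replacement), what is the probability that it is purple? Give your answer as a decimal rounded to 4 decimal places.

Compute the likelihood of the observed sequence for each case: P(data | bowl A) = (2/9)(1/8)(0/7) = 0; P(data | bowl B) = (6/9)(5/8)(4/7)(3/6)(3/5) = 1/14; P(data | bowl C) = (6/7)(5/6)(4/5)(3/4)(1/3) = 1/7; P(data | bowl D) = (1/6)(0/5) = 0.
Multiplying each by its prior: 1/4 · 0 = 0, 1/3 · 1/14 = 1/42, 1/12 · 1/7 = 1/84, 1/3 · 0 = 0; with total 1/28.
Dividing through by the total gives posterior P(bowl A | data) = 0, P(bowl B | data) = 2/3, P(bowl C | data) = 1/3, P(bowl D | data) = 0.
Averaging over the posterior, P(purple next | data) = (1/2)(2/3) + (1)(1/3) = 2/3.

0.6667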